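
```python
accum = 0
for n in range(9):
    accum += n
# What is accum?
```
Trace:
  accum=0
  accum=0, n=0
  accum=1, n=1
  accum=3, n=2
  accum=6, n=3
  accum=10, n=4
  accum=15, n=5
  accum=21, n=6
  accum=28, n=7
  accum=36, n=8

Final answer: 36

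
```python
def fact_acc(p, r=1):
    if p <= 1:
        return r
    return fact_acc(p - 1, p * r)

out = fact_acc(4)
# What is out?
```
Call trace:
fact_acc(p=4, r=1)
  fact_acc(p=3, r=4)
    fact_acc(p=2, r=12)
      fact_acc(p=1, r=24)
      -> return 24
    -> return 24
  -> return 24
-> return 24

Final answer: 24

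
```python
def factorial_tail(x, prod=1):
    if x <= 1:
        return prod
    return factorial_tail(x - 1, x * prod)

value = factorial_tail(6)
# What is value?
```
Call trace:
factorial_tail(x=6, prod=1)
  factorial_tail(x=5, prod=6)
    factorial_tail(x=4, prod=30)
      factorial_tail(x=3, prod=120)
        factorial_tail(x=2, prod=360)
          factorial_tail(x=1, prod=720)
          -> return 720
        -> return 720
      -> return 720
    -> return 720
  -> return 720
-> return 720

Final answer: 720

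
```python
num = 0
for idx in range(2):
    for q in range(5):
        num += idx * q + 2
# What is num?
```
Trace:
  num=0
  num=2, idx=0, q=0
  num=4, idx=0, q=1
  num=6, idx=0, q=2
  num=8, idx=0, q=3
  num=10, idx=0, q=4
  num=12, idx=1, q=0
  num=15, idx=1, q=1
  num=19, idx=1, q=2
  num=24, idx=1, q=3
  num=30, idx=1, q=4

Final answer: 30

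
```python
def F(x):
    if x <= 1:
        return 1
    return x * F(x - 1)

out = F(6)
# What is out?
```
Call trace:
F(x=6)
  F(x=5)
    F(x=4)
      F(x=3)
        F(x=2)
          F(x=1)
          -> return 1
        -> return 2
      -> return 6
    -> return 24
  -> return 120
-> return 720

Final answer: 720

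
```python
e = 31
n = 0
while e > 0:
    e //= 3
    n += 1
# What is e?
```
Trace:
  e=31
  e=31, n=0
  e=10, n=1
  e=3, n=2
  e=1, n=3
  e=0, n=4

Final answer: 0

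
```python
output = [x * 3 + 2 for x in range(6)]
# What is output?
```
Trace:
  x=0
  x=1
  x=2
  x=3
  x=4
  x=5
  output=[2, 5, 8, 11, 14, 17]

Final answer: [2, 5, 8, 11, 14, 17]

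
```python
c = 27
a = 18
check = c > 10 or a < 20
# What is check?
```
Trace:
  c=27
  c=27, a=18
  c=27, a=18, check=True

Final answer: True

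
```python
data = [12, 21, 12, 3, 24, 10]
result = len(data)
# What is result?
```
Trace:
  data=[12, 21, 12, 3, 24, 10]
  data=[12, 21, 12, 3, 24, 10], result=6

Final answer: 6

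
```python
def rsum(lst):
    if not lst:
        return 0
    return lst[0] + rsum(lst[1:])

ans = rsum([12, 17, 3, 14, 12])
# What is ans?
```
Call trace:
rsum(lst=[12, 17, 3, 14, 12])
  rsum(lst=[17, 3, 14, 12])
    rsum(lst=[3, 14, 12])
      rsum(lst=[14, 12])
        rsum(lst=[12])
          rsum(lst=[])
          -> return 0
        -> return 12
      -> return 26
    -> return 29
  -> return 46
-> return 58

Final answer: 58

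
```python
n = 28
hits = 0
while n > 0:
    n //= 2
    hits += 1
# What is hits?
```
Trace:
  n=28
  n=28, hits=0
  n=14, hits=1
  n=7, hits=2
  n=3, hits=3
  n=1, hits=4
  n=0, hits=5

Final answer: 5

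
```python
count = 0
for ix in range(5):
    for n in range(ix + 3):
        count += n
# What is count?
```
Trace:
  count=0
  count=0, ix=0, n=0
  count=1, ix=0, n=1
  count=3, ix=0, n=2
  count=3, ix=1, n=0
  count=4, ix=1, n=1
  count=6, ix=1, n=2
  count=9, ix=1, n=3
  count=9, ix=2, n=0
  count=10, ix=2, n=1
  count=12, ix=2, n=2
  count=15, ix=2, n=3
  count=19, ix=2, n=4
  count=19, ix=3, n=0
  count=20, ix=3, n=1
  count=22, ix=3, n=2
  count=25, ix=3, n=3
  count=29, ix=3, n=4
  count=34, ix=3, n=5
  count=34, ix=4, n=0
  count=35, ix=4, n=1
  count=37, ix=4, n=2
  count=40, ix=4, n=3
  count=44, ix=4, n=4
  count=49, ix=4, n=5
  count=55, ix=4, n=6

Final answer: 55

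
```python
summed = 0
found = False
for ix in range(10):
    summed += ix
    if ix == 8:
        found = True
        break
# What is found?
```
Trace:
  summed=0
  summed=0, found=False
  summed=0, found=False, ix=0
  summed=1, found=False, ix=1
  summed=3, found=False, ix=2
  summed=6, found=False, ix=3
  summed=10, found=False, ix=4
  summed=15, found=False, ix=5
  summed=21, found=False, ix=6
  summed=28, found=False, ix=7
  summed=36, found=True, ix=8

Final answer: True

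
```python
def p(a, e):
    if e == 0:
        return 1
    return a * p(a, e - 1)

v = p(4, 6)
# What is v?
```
Call trace:
p(a=4, e=6)
  p(a=4, e=5)
    p(a=4, e=4)
      p(a=4, e=3)
        p(a=4, e=2)
          p(a=4, e=1)
            p(a=4, e=0)
            -> return 1
          -> return 4
        -> return 16
      -> return 64
    -> return 256
  -> return 1024
-> return 4096

Final answer: 4096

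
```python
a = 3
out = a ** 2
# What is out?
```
Trace:
  a=3
  a=3, out=9

Final answer: 9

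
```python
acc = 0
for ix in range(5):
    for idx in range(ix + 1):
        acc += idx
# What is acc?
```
Trace:
  acc=0
  acc=0, ix=0, idx=0
  acc=0, ix=1, idx=0
  acc=1, ix=1, idx=1
  acc=1, ix=2, idx=0
  acc=2, ix=2, idx=1
  acc=4, ix=2, idx=2
  acc=4, ix=3, idx=0
  acc=5, ix=3, idx=1
  acc=7, ix=3, idx=2
  acc=10, ix=3, idx=3
  acc=10, ix=4, idx=0
  acc=11, ix=4, idx=1
  acc=13, ix=4, idx=2
  acc=16, ix=4, idx=3
  acc=20, ix=4, idx=4

Final answer: 20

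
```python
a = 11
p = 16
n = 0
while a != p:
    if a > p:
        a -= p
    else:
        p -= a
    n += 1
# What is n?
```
Trace:
  a=11
  a=11, p=16
  a=11, p=16, n=0
  a=11, p=5, n=1
  a=6, p=5, n=2
  a=1, p=5, n=3
  a=1, p=4, n=4
  a=1, p=3, n=5
  a=1, p=2, n=6
  a=1, p=1, n=7

Final answer: 7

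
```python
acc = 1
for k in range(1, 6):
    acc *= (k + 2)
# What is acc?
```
Trace:
  acc=1
  acc=3, k=1
  acc=12, k=2
  acc=60, k=3
  acc=360, k=4
  acc=2520, k=5

Final answer: 2520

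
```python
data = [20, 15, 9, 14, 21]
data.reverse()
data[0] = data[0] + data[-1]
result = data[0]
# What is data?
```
Trace:
  data=[20, 15, 9, 14, 21]
  data=[21, 14, 9, 15, 20]
  data=[41, 14, 9, 15, 20]
  data=[41, 14, 9, 15, 20], result=41

Final answer: [41, 14, 9, 15, 20]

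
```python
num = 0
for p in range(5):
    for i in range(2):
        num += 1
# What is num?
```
Trace:
  num=0
  num=1, p=0, i=0
  num=2, p=0, i=1
  num=3, p=1, i=0
  num=4, p=1, i=1
  num=5, p=2, i=0
  num=6, p=2, i=1
  num=7, p=3, i=0
  num=8, p=3, i=1
  num=9, p=4, i=0
  num=10, p=4, i=1

Final answer: 10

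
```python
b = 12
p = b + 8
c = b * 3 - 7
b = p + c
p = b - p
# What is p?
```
Trace:
  b=12
  b=12, p=20
  b=12, p=20, c=29
  b=49, p=20, c=29
  b=49, p=29, c=29

Final answer: 29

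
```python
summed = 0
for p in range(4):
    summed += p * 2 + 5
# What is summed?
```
Trace:
  summed=0
  summed=5, p=0
  summed=12, p=1
  summed=21, p=2
  summed=32, p=3

Final answer: 32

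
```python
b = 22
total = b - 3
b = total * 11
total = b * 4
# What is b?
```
Trace:
  b=22
  b=22, total=19
  b=209, total=19
  b=209, total=836

Final answer: 209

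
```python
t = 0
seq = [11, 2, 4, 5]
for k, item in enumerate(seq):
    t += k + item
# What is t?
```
Trace:
  t=0
  t=11, k=0, item=11
  t=14, k=1, item=2
  t=20, k=2, item=4
  t=28, k=3, item=5

Final answer: 28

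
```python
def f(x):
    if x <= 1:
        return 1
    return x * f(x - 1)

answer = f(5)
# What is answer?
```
Call trace:
f(x=5)
  f(x=4)
    f(x=3)
      f(x=2)
        f(x=1)
        -> return 1
      -> return 2
    -> return 6
  -> return 24
-> return 120

Final answer: 120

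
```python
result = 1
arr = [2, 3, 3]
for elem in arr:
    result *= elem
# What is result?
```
Trace:
  result=1
  result=2, elem=2
  result=6, elem=3
  result=18, elem=3

Final answer: 18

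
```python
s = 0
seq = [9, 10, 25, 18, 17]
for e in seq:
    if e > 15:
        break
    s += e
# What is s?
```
Trace:
  s=0
  s=9, e=9
  s=19, e=10
  s=19, e=25

Final answer: 19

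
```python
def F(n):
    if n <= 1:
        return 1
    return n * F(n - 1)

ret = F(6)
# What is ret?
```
Call trace:
F(n=6)
  F(n=5)
    F(n=4)
      F(n=3)
        F(n=2)
          F(n=1)
          -> return 1
        -> return 2
      -> return 6
    -> return 24
  -> return 120
-> return 720

Final answer: 720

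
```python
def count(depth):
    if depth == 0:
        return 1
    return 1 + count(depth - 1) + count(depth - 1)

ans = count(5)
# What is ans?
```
Call trace (a repeated sub-call is expanded the first time; later identical calls just restate its return value):
count(depth=5)
  count(depth=4)
    count(depth=3)
      count(depth=2)
        count(depth=1)
          count(depth=0)
          -> return 1
          count(depth=0)
          -> return 1
        -> return 3
        count(depth=1) -> return 3  (same call as traced above)
      -> return 7
      count(depth=2) -> return 7  (same call as traced above)
    -> return 15
    count(depth=3) -> return 15  (same call as traced above)
  -> return 31
  count(depth=4) -> return 31  (same call as traced above)
-> return 63

Final answer: 63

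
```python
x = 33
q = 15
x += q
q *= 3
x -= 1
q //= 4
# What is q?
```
Trace:
  x=33
  x=33, q=15
  x=48, q=15
  x=48, q=45
  x=47, q=45
  x=47, q=11

Final answer: 11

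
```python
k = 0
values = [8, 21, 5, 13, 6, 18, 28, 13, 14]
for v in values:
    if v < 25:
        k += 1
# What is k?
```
Trace:
  k=0
  k=1, v=8
  k=2, v=21
  k=3, v=5
  k=4, v=13
  k=5, v=6
  k=6, v=18
  k=6, v=28
  k=7, v=13
  k=8, v=14

Final answer: 8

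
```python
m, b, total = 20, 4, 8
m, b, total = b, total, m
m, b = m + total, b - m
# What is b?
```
Trace:
  m=20, b=4, total=8
  m=4, b=8, total=20
  m=24, b=4, total=20

Final answer: 4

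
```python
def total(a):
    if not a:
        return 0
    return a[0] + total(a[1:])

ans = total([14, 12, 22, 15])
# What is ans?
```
Call trace:
total(a=[14, 12, 22, 15])
  total(a=[12, 22, 15])
    total(a=[22, 15])
      total(a=[15])
        total(a=[])
        -> return 0
      -> return 15
    -> return 37
  -> return 49
-> return 63

Final answer: 63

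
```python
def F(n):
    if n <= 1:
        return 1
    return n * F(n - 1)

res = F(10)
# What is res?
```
Call trace:
F(n=10)
  F(n=9)
    F(n=8)
      F(n=7)
        F(n=6)
          F(n=5)
            F(n=4)
              F(n=3)
                F(n=2)
                  F(n=1)
                  -> return 1
                -> return 2
              -> return 6
            -> return 24
          -> return 120
        -> return 720
      -> return 5040
    -> return 40320
  -> return 362880
-> return 3628800

Final answer: 3628800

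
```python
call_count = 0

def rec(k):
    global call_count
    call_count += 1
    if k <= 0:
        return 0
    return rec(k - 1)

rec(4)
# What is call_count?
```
Call trace:
rec(k=4)
  rec(k=3)
    rec(k=2)
      rec(k=1)
        rec(k=0)
        -> return 0
      -> return 0
    -> return 0
  -> return 0
-> return 0

call_count is incremented once per call. rec is entered once for each k = 4, 3, 2, 1, 0 (the k <= 0 call returns without recursing), i.e. 4 + 1 calls.
call_count = 5

Final answer: 5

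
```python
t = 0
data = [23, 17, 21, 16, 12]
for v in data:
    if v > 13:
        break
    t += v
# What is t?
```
Trace:
  t=0
  t=0, v=23

Final answer: 0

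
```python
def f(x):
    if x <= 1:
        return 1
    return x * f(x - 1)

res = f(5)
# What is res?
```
Call trace:
f(x=5)
  f(x=4)
    f(x=3)
      f(x=2)
        f(x=1)
        -> return 1
      -> return 2
    -> return 6
  -> return 24
-> return 120

Final answer: 120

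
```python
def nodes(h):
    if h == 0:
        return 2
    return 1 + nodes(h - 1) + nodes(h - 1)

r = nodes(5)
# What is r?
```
Call trace (a repeated sub-call is expanded the first time; later identical calls just restate its return value):
nodes(h=5)
  nodes(h=4)
    nodes(h=3)
      nodes(h=2)
        nodes(h=1)
          nodes(h=0)
          -> return 2
          nodes(h=0)
          -> return 2
        -> return 5
        nodes(h=1) -> return 5  (same call as traced above)
      -> return 11
      nodes(h=2) -> return 11  (same call as traced above)
    -> return 23
    nodes(h=3) -> return 23  (same call as traced above)
  -> return 47
  nodes(h=4) -> return 47  (same call as traced above)
-> return 95

Final answer: 95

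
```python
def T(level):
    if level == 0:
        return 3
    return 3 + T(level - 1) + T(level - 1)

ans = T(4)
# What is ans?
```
Call trace (a repeated sub-call is expanded the first time; later identical calls just restate its return value):
T(level=4)
  T(level=3)
    T(level=2)
      T(level=1)
        T(level=0)
        -> return 3
        T(level=0)
        -> return 3
      -> return 9
      T(level=1) -> return 9  (same call as traced above)
    -> return 21
    T(level=2) -> return 21  (same call as traced above)
  -> return 45
  T(level=3) -> return 45  (same call as traced above)
-> return 93

Final answer: 93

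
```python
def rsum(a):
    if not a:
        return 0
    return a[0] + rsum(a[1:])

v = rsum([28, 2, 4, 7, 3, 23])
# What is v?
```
Call trace:
rsum(a=[28, 2, 4, 7, 3, 23])
  rsum(a=[2, 4, 7, 3, 23])
    rsum(a=[4, 7, 3, 23])
      rsum(a=[7, 3, 23])
        rsum(a=[3, 23])
          rsum(a=[23])
            rsum(a=[])
            -> return 0
          -> return 23
        -> return 26
      -> return 33
    -> return 37
  -> return 39
-> return 67

Final answer: 67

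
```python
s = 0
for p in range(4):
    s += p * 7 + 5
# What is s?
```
Trace:
  s=0
  s=5, p=0
  s=17, p=1
  s=36, p=2
  s=62, p=3

Final answer: 62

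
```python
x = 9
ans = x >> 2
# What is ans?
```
Trace:
  x=9
  x=9, ans=2

Final answer: 2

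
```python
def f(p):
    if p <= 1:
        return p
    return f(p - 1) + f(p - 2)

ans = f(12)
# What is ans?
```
Call trace (a repeated sub-call is expanded the first time; later identical calls just restate its return value):
f(p=12)
  f(p=11)
    f(p=10)
      f(p=9)
        f(p=8)
          f(p=7)
            f(p=6)
              f(p=5)
                f(p=4)
                  f(p=3)
                    f(p=2)
                      f(p=1)
                      -> return 1
                      f(p=0)
                      -> return 0
                    -> return 1
                    f(p=1)
                    -> return 1
                  -> return 2
                  f(p=2) -> return 1  (same call as traced above)
                -> return 3
                f(p=3) -> return 2  (same call as traced above)
              -> return 5
              f(p=4) -> return 3  (same call as traced above)
            -> return 8
            f(p=5) -> return 5  (same call as traced above)
          -> return 13
          f(p=6) -> return 8  (same call as traced above)
        -> return 21
        f(p=7) -> return 13  (same call as traced above)
      -> return 34
      f(p=8) -> return 21  (same call as traced above)
    -> return 55
    f(p=9) -> return 34  (same call as traced above)
  -> return 89
  f(p=10) -> return 55  (same call as traced above)
-> return 144

Final answer: 144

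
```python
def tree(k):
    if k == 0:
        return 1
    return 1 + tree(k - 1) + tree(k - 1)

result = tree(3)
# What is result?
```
Call trace (a repeated sub-call is expanded the first time; later identical calls just restate its return value):
tree(k=3)
  tree(k=2)
    tree(k=1)
      tree(k=0)
      -> return 1
      tree(k=0)
      -> return 1
    -> return 3
    tree(k=1) -> return 3  (same call as traced above)
  -> return 7
  tree(k=2) -> return 7  (same call as traced above)
-> return 15

Final answer: 15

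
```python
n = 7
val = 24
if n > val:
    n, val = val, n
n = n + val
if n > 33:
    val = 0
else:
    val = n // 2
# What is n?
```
Trace:
  n=7
  n=7, val=24
  n=7, val=24
  n=31, val=24
  n=31, val=15

Final answer: 31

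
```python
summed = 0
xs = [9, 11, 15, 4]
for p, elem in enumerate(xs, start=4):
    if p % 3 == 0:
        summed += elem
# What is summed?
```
Trace:
  summed=0
  summed=0, p=4, elem=9
  summed=0, p=5, elem=11
  summed=15, p=6, elem=15
  summed=15, p=7, elem=4

Final answer: 15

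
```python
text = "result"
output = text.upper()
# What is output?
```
Trace:
  text='result'
  text='result', output='RESULT'

Final answer: 'RESULT'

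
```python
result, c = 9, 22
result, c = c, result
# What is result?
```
Trace:
  result=9, c=22
  result=22, c=9

Final answer: 22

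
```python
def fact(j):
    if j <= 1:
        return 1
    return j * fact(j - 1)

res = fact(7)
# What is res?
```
Call trace:
fact(j=7)
  fact(j=6)
    fact(j=5)
      fact(j=4)
        fact(j=3)
          fact(j=2)
            fact(j=1)
            -> return 1
          -> return 2
        -> return 6
      -> return 24
    -> return 120
  -> return 720
-> return 5040

Final answer: 5040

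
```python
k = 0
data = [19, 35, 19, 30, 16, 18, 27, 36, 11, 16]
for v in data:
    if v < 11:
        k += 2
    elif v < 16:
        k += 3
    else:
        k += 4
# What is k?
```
Trace:
  k=0
  k=4, v=19
  k=8, v=35
  k=12, v=19
  k=16, v=30
  k=20, v=16
  k=24, v=18
  k=28, v=27
  k=32, v=36
  k=35, v=11
  k=39, v=16

Final answer: 39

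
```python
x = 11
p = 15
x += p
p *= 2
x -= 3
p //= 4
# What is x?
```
Trace:
  x=11
  x=11, p=15
  x=26, p=15
  x=26, p=30
  x=23, p=30
  x=23, p=7

Final answer: 23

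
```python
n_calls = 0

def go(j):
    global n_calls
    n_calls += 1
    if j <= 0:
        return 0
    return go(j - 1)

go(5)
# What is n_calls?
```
Call trace:
go(j=5)
  go(j=4)
    go(j=3)
      go(j=2)
        go(j=1)
          go(j=0)
          -> return 0
        -> return 0
      -> return 0
    -> return 0
  -> return 0
-> return 0

n_calls is incremented once per call. go is entered once for each j = 5, 4, 3, 2, 1, 0 (the j <= 0 call returns without recursing), i.e. 5 + 1 calls.
n_calls = 6

Final answer: 6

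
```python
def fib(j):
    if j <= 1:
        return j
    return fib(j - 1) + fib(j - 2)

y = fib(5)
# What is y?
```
Call trace (a repeated sub-call is expanded the first time; later identical calls just restate its return value):
fib(j=5)
  fib(j=4)
    fib(j=3)
      fib(j=2)
        fib(j=1)
        -> return 1
        fib(j=0)
        -> return 0
      -> return 1
      fib(j=1)
      -> return 1
    -> return 2
    fib(j=2) -> return 1  (same call as traced above)
  -> return 3
  fib(j=3) -> return 2  (same call as traced above)
-> return 5

Final answer: 5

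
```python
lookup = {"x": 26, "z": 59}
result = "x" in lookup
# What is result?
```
Trace:
  lookup={'x': 26, 'z': 59}
  lookup={'x': 26, 'z': 59}, result=True

Final answer: True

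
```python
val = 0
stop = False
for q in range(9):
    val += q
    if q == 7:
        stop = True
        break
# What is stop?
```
Trace:
  val=0
  val=0, stop=False
  val=0, stop=False, q=0
  val=1, stop=False, q=1
  val=3, stop=False, q=2
  val=6, stop=False, q=3
  val=10, stop=False, q=4
  val=15, stop=False, q=5
  val=21, stop=False, q=6
  val=28, stop=True, q=7

Final answer: True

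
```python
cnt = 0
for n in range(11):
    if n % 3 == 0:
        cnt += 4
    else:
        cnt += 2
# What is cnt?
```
Trace:
  cnt=0
  cnt=4, n=0
  cnt=6, n=1
  cnt=8, n=2
  cnt=12, n=3
  cnt=14, n=4
  cnt=16, n=5
  cnt=20, n=6
  cnt=22, n=7
  cnt=24, n=8
  cnt=28, n=9
  cnt=30, n=10

Final answer: 30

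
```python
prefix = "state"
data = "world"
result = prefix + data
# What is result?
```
Trace:
  prefix='state'
  prefix='state', data='world'
  prefix='state', data='world', result='stateworld'

Final answer: 'stateworld'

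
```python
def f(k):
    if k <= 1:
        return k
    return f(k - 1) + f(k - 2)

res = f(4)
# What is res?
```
Call trace (a repeated sub-call is expanded the first time; later identical calls just restate its return value):
f(k=4)
  f(k=3)
    f(k=2)
      f(k=1)
      -> return 1
      f(k=0)
      -> return 0
    -> return 1
    f(k=1)
    -> return 1
  -> return 2
  f(k=2) -> return 1  (same call as traced above)
-> return 3

Final answer: 3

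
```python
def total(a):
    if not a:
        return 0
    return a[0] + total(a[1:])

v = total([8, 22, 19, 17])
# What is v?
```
Call trace:
total(a=[8, 22, 19, 17])
  total(a=[22, 19, 17])
    total(a=[19, 17])
      total(a=[17])
        total(a=[])
        -> return 0
      -> return 17
    -> return 36
  -> return 58
-> return 66

Final answer: 66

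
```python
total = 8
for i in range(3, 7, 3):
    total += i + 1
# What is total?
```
Trace:
  total=8
  total=12, i=3
  total=19, i=6

Final answer: 19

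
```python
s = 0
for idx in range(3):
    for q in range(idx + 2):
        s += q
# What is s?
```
Trace:
  s=0
  s=0, idx=0, q=0
  s=1, idx=0, q=1
  s=1, idx=1, q=0
  s=2, idx=1, q=1
  s=4, idx=1, q=2
  s=4, idx=2, q=0
  s=5, idx=2, q=1
  s=7, idx=2, q=2
  s=10, idx=2, q=3

Final answer: 10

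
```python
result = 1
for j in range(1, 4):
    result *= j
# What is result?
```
Trace:
  result=1
  result=1, j=1
  result=2, j=2
  result=6, j=3

Final answer: 6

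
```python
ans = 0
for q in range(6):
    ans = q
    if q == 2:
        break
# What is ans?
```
Trace:
  ans=0
  ans=0, q=0
  ans=1, q=1
  ans=2, q=2

Final answer: 2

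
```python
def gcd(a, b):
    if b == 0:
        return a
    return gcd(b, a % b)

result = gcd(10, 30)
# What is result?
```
Call trace:
gcd(a=10, b=30)
  gcd(a=30, b=10)
    gcd(a=10, b=0)
    -> return 10
  -> return 10
-> return 10

Final answer: 10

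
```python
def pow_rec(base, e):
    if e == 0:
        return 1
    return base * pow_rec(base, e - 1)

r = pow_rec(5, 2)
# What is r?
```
Call trace:
pow_rec(base=5, e=2)
  pow_rec(base=5, e=1)
    pow_rec(base=5, e=0)
    -> return 1
  -> return 5
-> return 25

Final answer: 25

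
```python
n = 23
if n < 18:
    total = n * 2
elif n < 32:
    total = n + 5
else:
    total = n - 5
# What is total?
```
Trace:
  n=23
  n=23, total=28

Final answer: 28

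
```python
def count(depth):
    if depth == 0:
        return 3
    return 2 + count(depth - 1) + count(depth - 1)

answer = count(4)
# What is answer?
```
Call trace (a repeated sub-call is expanded the first time; later identical calls just restate its return value):
count(depth=4)
  count(depth=3)
    count(depth=2)
      count(depth=1)
        count(depth=0)
        -> return 3
        count(depth=0)
        -> return 3
      -> return 8
      count(depth=1) -> return 8  (same call as traced above)
    -> return 18
    count(depth=2) -> return 18  (same call as traced above)
  -> return 38
  count(depth=3) -> return 38  (same call as traced above)
-> return 78

Final answer: 78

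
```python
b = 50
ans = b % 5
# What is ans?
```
Trace:
  b=50
  b=50, ans=0

Final answer: 0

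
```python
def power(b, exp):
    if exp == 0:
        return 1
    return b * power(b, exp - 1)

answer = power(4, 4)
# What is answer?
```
Call trace:
power(b=4, exp=4)
  power(b=4, exp=3)
    power(b=4, exp=2)
      power(b=4, exp=1)
        power(b=4, exp=0)
        -> return 1
      -> return 4
    -> return 16
  -> return 64
-> return 256

Final answer: 256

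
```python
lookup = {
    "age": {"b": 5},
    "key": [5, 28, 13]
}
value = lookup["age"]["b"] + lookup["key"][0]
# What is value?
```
Trace:
  lookup={'age': {'b': 5}, 'key': [5, 28, 13]}
  lookup={'age': {'b': 5}, 'key': [5, 28, 13]}, value=10

Final answer: 10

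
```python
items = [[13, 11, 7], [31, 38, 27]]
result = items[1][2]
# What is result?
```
Trace:
  items=[[13, 11, 7], [31, 38, 27]]
  items=[[13, 11, 7], [31, 38, 27]], result=27

Final answer: 27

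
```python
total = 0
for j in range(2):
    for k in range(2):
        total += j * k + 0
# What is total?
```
Trace:
  total=0
  total=0, j=0, k=0
  total=0, j=0, k=1
  total=0, j=1, k=0
  total=1, j=1, k=1

Final answer: 1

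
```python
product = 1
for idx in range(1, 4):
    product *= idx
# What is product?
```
Trace:
  product=1
  product=1, idx=1
  product=2, idx=2
  product=6, idx=3

Final answer: 6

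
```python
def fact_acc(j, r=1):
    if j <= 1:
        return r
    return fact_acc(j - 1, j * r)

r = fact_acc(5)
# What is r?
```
Call trace:
fact_acc(j=5, r=1)
  fact_acc(j=4, r=5)
    fact_acc(j=3, r=20)
      fact_acc(j=2, r=60)
        fact_acc(j=1, r=120)
        -> return 120
      -> return 120
    -> return 120
  -> return 120
-> return 120

Final answer: 120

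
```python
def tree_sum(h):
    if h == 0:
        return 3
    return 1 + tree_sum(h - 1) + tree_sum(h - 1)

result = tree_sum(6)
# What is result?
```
Call trace (a repeated sub-call is expanded the first time; later identical calls just restate its return value):
tree_sum(h=6)
  tree_sum(h=5)
    tree_sum(h=4)
      tree_sum(h=3)
        tree_sum(h=2)
          tree_sum(h=1)
            tree_sum(h=0)
            -> return 3
            tree_sum(h=0)
            -> return 3
          -> return 7
          tree_sum(h=1) -> return 7  (same call as traced above)
        -> return 15
        tree_sum(h=2) -> return 15  (same call as traced above)
      -> return 31
      tree_sum(h=3) -> return 31  (same call as traced above)
    -> return 63
    tree_sum(h=4) -> return 63  (same call as traced above)
  -> return 127
  tree_sum(h=5) -> return 127  (same call as traced above)
-> return 255

Final answer: 255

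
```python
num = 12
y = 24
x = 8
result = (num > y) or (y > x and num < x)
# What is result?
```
Trace:
  num=12
  num=12, y=24
  num=12, y=24, x=8
  num=12, y=24, x=8, result=False

Final answer: False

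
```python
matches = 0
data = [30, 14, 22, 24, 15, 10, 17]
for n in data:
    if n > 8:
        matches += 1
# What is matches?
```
Trace:
  matches=0
  matches=1, n=30
  matches=2, n=14
  matches=3, n=22
  matches=4, n=24
  matches=5, n=15
  matches=6, n=10
  matches=7, n=17

Final answer: 7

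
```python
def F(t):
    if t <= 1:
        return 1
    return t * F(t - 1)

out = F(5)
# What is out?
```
Call trace:
F(t=5)
  F(t=4)
    F(t=3)
      F(t=2)
        F(t=1)
        -> return 1
      -> return 2
    -> return 6
  -> return 24
-> return 120

Final answer: 120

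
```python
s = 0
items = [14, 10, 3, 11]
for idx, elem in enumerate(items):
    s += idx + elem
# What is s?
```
Trace:
  s=0
  s=14, idx=0, elem=14
  s=25, idx=1, elem=10
  s=30, idx=2, elem=3
  s=44, idx=3, elem=11

Final answer: 44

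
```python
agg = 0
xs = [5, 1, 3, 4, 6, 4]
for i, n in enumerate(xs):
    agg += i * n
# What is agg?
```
Trace:
  agg=0
  agg=0, i=0, n=5
  agg=1, i=1, n=1
  agg=7, i=2, n=3
  agg=19, i=3, n=4
  agg=43, i=4, n=6
  agg=63, i=5, n=4

Final answer: 63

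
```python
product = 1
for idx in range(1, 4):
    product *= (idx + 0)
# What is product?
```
Trace:
  product=1
  product=1, idx=1
  product=2, idx=2
  product=6, idx=3

Final answer: 6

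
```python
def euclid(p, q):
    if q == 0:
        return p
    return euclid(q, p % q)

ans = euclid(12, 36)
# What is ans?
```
Call trace:
euclid(p=12, q=36)
  euclid(p=36, q=12)
    euclid(p=12, q=0)
    -> return 12
  -> return 12
-> return 12

Final answer: 12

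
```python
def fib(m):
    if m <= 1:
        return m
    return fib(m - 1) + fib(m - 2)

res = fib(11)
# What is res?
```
Call trace (a repeated sub-call is expanded the first time; later identical calls just restate its return value):
fib(m=11)
  fib(m=10)
    fib(m=9)
      fib(m=8)
        fib(m=7)
          fib(m=6)
            fib(m=5)
              fib(m=4)
                fib(m=3)
                  fib(m=2)
                    fib(m=1)
                    -> return 1
                    fib(m=0)
                    -> return 0
                  -> return 1
                  fib(m=1)
                  -> return 1
                -> return 2
                fib(m=2) -> return 1  (same call as traced above)
              -> return 3
              fib(m=3) -> return 2  (same call as traced above)
            -> return 5
            fib(m=4) -> return 3  (same call as traced above)
          -> return 8
          fib(m=5) -> return 5  (same call as traced above)
        -> return 13
        fib(m=6) -> return 8  (same call as traced above)
      -> return 21
      fib(m=7) -> return 13  (same call as traced above)
    -> return 34
    fib(m=8) -> return 21  (same call as traced above)
  -> return 55
  fib(m=9) -> return 34  (same call as traced above)
-> return 89

Final answer: 89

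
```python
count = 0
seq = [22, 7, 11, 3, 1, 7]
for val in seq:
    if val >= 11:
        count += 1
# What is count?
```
Trace:
  count=0
  count=1, val=22
  count=1, val=7
  count=2, val=11
  count=2, val=3
  count=2, val=1
  count=2, val=7

Final answer: 2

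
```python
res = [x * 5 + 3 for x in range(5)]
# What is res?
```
Trace:
  x=0
  x=1
  x=2
  x=3
  x=4
  res=[3, 8, 13, 18, 23]

Final answer: [3, 8, 13, 18, 23]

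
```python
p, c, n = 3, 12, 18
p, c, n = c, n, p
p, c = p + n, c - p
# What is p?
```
Trace:
  p=3, c=12, n=18
  p=12, c=18, n=3
  p=15, c=6, n=3

Final answer: 15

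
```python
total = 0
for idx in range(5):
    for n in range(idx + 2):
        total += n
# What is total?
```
Trace:
  total=0
  total=0, idx=0, n=0
  total=1, idx=0, n=1
  total=1, idx=1, n=0
  total=2, idx=1, n=1
  total=4, idx=1, n=2
  total=4, idx=2, n=0
  total=5, idx=2, n=1
  total=7, idx=2, n=2
  total=10, idx=2, n=3
  total=10, idx=3, n=0
  total=11, idx=3, n=1
  total=13, idx=3, n=2
  total=16, idx=3, n=3
  total=20, idx=3, n=4
  total=20, idx=4, n=0
  total=21, idx=4, n=1
  total=23, idx=4, n=2
  total=26, idx=4, n=3
  total=30, idx=4, n=4
  total=35, idx=4, n=5

Final answer: 35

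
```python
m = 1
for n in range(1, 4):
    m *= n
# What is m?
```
Trace:
  m=1
  m=1, n=1
  m=2, n=2
  m=6, n=3

Final answer: 6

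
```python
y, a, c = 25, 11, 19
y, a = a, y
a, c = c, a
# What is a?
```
Trace:
  y=25, a=11, c=19
  y=11, a=25, c=19
  y=11, a=19, c=25

Final answer: 19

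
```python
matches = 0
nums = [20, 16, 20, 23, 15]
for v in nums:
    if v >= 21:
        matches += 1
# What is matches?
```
Trace:
  matches=0
  matches=0, v=20
  matches=0, v=16
  matches=0, v=20
  matches=1, v=23
  matches=1, v=15

Final answer: 1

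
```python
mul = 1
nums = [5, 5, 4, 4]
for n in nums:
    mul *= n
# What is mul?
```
Trace:
  mul=1
  mul=5, n=5
  mul=25, n=5
  mul=100, n=4
  mul=400, n=4

Final answer: 400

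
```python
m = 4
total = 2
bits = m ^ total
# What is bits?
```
Trace:
  m=4
  m=4, total=2
  m=4, total=2, bits=6

Final answer: 6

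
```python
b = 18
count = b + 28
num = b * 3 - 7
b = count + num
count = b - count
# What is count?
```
Trace:
  b=18
  b=18, count=46
  b=18, count=46, num=47
  b=93, count=46, num=47
  b=93, count=47, num=47

Final answer: 47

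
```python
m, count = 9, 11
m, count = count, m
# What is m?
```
Trace:
  m=9, count=11
  m=11, count=9

Final answer: 11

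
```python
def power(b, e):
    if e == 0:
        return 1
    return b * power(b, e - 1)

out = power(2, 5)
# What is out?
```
Call trace:
power(b=2, e=5)
  power(b=2, e=4)
    power(b=2, e=3)
      power(b=2, e=2)
        power(b=2, e=1)
          power(b=2, e=0)
          -> return 1
        -> return 2
      -> return 4
    -> return 8
  -> return 16
-> return 32

Final answer: 32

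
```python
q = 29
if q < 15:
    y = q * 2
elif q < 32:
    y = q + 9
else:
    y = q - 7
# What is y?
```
Trace:
  q=29
  q=29, y=38

Final answer: 38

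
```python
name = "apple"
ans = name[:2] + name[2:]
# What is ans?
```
Trace:
  name='apple'
  name='apple', ans='apple'

Final answer: 'apple'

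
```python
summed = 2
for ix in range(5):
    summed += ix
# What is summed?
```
Trace:
  summed=2
  summed=2, ix=0
  summed=3, ix=1
  summed=5, ix=2
  summed=8, ix=3
  summed=12, ix=4

Final answer: 12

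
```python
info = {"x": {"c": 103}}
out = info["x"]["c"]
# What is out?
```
Trace:
  info={'x': {'c': 103}}
  info={'x': {'c': 103}}, out=103

Final answer: 103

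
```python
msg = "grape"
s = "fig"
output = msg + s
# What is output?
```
Trace:
  msg='grape'
  msg='grape', s='fig'
  msg='grape', s='fig', output='grapefig'

Final answer: 'grapefig'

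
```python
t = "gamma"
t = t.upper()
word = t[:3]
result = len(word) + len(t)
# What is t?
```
Trace:
  t='gamma'
  t='GAMMA'
  t='GAMMA', word='GAM'
  t='GAMMA', word='GAM', result=8

Final answer: 'GAMMA'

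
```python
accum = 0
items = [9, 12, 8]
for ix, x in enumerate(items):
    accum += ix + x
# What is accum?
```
Trace:
  accum=0
  accum=9, ix=0, x=9
  accum=22, ix=1, x=12
  accum=32, ix=2, x=8

Final answer: 32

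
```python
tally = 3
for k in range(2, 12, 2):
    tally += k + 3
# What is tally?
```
Trace:
  tally=3
  tally=8, k=2
  tally=15, k=4
  tally=24, k=6
  tally=35, k=8
  tally=48, k=10

Final answer: 48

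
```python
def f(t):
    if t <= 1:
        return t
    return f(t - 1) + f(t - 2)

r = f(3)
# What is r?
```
Call trace:
f(t=3)
  f(t=2)
    f(t=1)
    -> return 1
    f(t=0)
    -> return 0
  -> return 1
  f(t=1)
  -> return 1
-> return 2

Final answer: 2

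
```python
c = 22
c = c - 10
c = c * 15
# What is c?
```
Trace:
  c=22
  c=12
  c=180

Final answer: 180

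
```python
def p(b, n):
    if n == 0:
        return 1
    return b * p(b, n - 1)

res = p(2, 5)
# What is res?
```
Call trace:
p(b=2, n=5)
  p(b=2, n=4)
    p(b=2, n=3)
      p(b=2, n=2)
        p(b=2, n=1)
          p(b=2, n=0)
          -> return 1
        -> return 2
      -> return 4
    -> return 8
  -> return 16
-> return 32

Final answer: 32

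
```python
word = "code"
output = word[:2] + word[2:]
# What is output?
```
Trace:
  word='code'
  word='code', output='code'

Final answer: 'code'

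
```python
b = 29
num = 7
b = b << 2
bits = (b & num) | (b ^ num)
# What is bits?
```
Trace:
  b=29
  b=29, num=7
  b=116, num=7
  b=116, num=7, bits=119

Final answer: 119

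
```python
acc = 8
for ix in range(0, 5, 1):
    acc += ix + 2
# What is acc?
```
Trace:
  acc=8
  acc=10, ix=0
  acc=13, ix=1
  acc=17, ix=2
  acc=22, ix=3
  acc=28, ix=4

Final answer: 28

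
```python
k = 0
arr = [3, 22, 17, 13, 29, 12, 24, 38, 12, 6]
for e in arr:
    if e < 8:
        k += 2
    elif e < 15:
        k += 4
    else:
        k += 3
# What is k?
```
Trace:
  k=0
  k=2, e=3
  k=5, e=22
  k=8, e=17
  k=12, e=13
  k=15, e=29
  k=19, e=12
  k=22, e=24
  k=25, e=38
  k=29, e=12
  k=31, e=6

Final answer: 31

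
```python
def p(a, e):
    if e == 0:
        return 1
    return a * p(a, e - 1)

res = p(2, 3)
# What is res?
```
Call trace:
p(a=2, e=3)
  p(a=2, e=2)
    p(a=2, e=1)
      p(a=2, e=0)
      -> return 1
    -> return 2
  -> return 4
-> return 8

Final answer: 8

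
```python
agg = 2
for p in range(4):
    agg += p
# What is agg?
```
Trace:
  agg=2
  agg=2, p=0
  agg=3, p=1
  agg=5, p=2
  agg=8, p=3

Final answer: 8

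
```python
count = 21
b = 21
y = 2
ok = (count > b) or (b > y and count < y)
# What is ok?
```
Trace:
  count=21
  count=21, b=21
  count=21, b=21, y=2
  count=21, b=21, y=2, ok=False

Final answer: False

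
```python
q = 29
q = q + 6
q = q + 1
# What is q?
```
Trace:
  q=29
  q=35
  q=36

Final answer: 36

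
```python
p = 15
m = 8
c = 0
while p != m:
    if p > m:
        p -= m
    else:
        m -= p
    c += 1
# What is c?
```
Trace:
  p=15
  p=15, m=8
  p=15, m=8, c=0
  p=7, m=8, c=1
  p=7, m=1, c=2
  p=6, m=1, c=3
  p=5, m=1, c=4
  p=4, m=1, c=5
  p=3, m=1, c=6
  p=2, m=1, c=7
  p=1, m=1, c=8

Final answer: 8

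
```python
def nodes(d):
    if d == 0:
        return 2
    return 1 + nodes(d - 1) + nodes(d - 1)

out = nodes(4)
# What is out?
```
Call trace (a repeated sub-call is expanded the first time; later identical calls just restate its return value):
nodes(d=4)
  nodes(d=3)
    nodes(d=2)
      nodes(d=1)
        nodes(d=0)
        -> return 2
        nodes(d=0)
        -> return 2
      -> return 5
      nodes(d=1) -> return 5  (same call as traced above)
    -> return 11
    nodes(d=2) -> return 11  (same call as traced above)
  -> return 23
  nodes(d=3) -> return 23  (same call as traced above)
-> return 47

Final answer: 47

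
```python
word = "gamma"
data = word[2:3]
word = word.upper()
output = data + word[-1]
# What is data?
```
Trace:
  word='gamma'
  word='gamma', data='m'
  word='GAMMA', data='m'
  word='GAMMA', data='m', output='mA'

Final answer: 'm'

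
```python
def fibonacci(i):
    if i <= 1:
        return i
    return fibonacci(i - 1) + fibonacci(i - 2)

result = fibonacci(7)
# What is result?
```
Call trace (a repeated sub-call is expanded the first time; later identical calls just restate its return value):
fibonacci(i=7)
  fibonacci(i=6)
    fibonacci(i=5)
      fibonacci(i=4)
        fibonacci(i=3)
          fibonacci(i=2)
            fibonacci(i=1)
            -> return 1
            fibonacci(i=0)
            -> return 0
          -> return 1
          fibonacci(i=1)
          -> return 1
        -> return 2
        fibonacci(i=2) -> return 1  (same call as traced above)
      -> return 3
      fibonacci(i=3) -> return 2  (same call as traced above)
    -> return 5
    fibonacci(i=4) -> return 3  (same call as traced above)
  -> return 8
  fibonacci(i=5) -> return 5  (same call as traced above)
-> return 13

Final answer: 13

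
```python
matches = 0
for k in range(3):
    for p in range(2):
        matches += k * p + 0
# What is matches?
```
Trace:
  matches=0
  matches=0, k=0, p=0
  matches=0, k=0, p=1
  matches=0, k=1, p=0
  matches=1, k=1, p=1
  matches=1, k=2, p=0
  matches=3, k=2, p=1

Final answer: 3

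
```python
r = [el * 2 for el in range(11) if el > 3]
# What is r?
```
Trace:
  el=0
  el=1
  el=2
  el=3
  el=4
  el=5
  el=6
  el=7
  el=8
  el=9
  el=10
  r=[8, 10, 12, 14, 16, 18, 20]

Final answer: [8, 10, 12, 14, 16, 18, 20]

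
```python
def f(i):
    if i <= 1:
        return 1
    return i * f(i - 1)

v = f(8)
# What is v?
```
Call trace:
f(i=8)
  f(i=7)
    f(i=6)
      f(i=5)
        f(i=4)
          f(i=3)
            f(i=2)
              f(i=1)
              -> return 1
            -> return 2
          -> return 6
        -> return 24
      -> return 120
    -> return 720
  -> return 5040
-> return 40320

Final answer: 40320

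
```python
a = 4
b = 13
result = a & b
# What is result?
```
Trace:
  a=4
  a=4, b=13
  a=4, b=13, result=4

Final answer: 4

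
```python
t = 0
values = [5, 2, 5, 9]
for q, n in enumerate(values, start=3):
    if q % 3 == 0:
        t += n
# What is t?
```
Trace:
  t=0
  t=5, q=3, n=5
  t=5, q=4, n=2
  t=5, q=5, n=5
  t=14, q=6, n=9

Final answer: 14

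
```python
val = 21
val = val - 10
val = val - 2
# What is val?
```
Trace:
  val=21
  val=11
  val=9

Final answer: 9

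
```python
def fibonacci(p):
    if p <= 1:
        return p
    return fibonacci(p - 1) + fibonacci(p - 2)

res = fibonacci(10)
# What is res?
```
Call trace (a repeated sub-call is expanded the first time; later identical calls just restate its return value):
fibonacci(p=10)
  fibonacci(p=9)
    fibonacci(p=8)
      fibonacci(p=7)
        fibonacci(p=6)
          fibonacci(p=5)
            fibonacci(p=4)
              fibonacci(p=3)
                fibonacci(p=2)
                  fibonacci(p=1)
                  -> return 1
                  fibonacci(p=0)
                  -> return 0
                -> return 1
                fibonacci(p=1)
                -> return 1
              -> return 2
              fibonacci(p=2) -> return 1  (same call as traced above)
            -> return 3
            fibonacci(p=3) -> return 2  (same call as traced above)
          -> return 5
          fibonacci(p=4) -> return 3  (same call as traced above)
        -> return 8
        fibonacci(p=5) -> return 5  (same call as traced above)
      -> return 13
      fibonacci(p=6) -> return 8  (same call as traced above)
    -> return 21
    fibonacci(p=7) -> return 13  (same call as traced above)
  -> return 34
  fibonacci(p=8) -> return 21  (same call as traced above)
-> return 55

Final answer: 55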